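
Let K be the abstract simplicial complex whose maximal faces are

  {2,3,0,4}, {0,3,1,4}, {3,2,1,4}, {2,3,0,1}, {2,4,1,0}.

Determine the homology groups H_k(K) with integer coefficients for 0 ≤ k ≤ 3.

Take the total order 0 < 1 < 2 < 3 < 4 on the vertex set. Then K (dimension 3) consists of the simplices:

  0-simplices (5): [0], [1], [2], [3], [4]
  1-simplices (10): [0,1], [0,2], [0,3], [0,4], [1,2], [1,3], [1,4], [2,3], [2,4], [3,4]
  2-simplices (10): [0,1,2], [0,1,3], [0,1,4], [0,2,3], [0,2,4], [0,3,4], [1,2,3], [1,2,4], [1,3,4], [2,3,4]
  3-simplices (5): [0,1,2,3], [0,1,2,4], [0,1,3,4], [0,2,3,4], [1,2,3,4]

Hence C_0 ≅ Z^5, C_1 ≅ Z^10, C_2 ≅ Z^10, C_3 ≅ Z^5.

∂_1: C_1 → C_0 maps an edge to its endpoints' difference, ∂[p,q] = q − p.
The 5×10 boundary matrix has rank 4 and Smith normal form diag(1,1,1,1).

The boundary map ∂_2: C_2 → C_1 maps a triangle to the signed sum of its edges. For instance
  ∂[2,3,4] = [3,4] − [2,4] + [2,3],
  ∂[0,1,2] = [1,2] − [0,2] + [0,1].
As a 10×10 matrix over Z this has rank 6, with invariant factors (1,1,1,1,1,1).

Boundary ∂_3: C_3 → C_2 sends each 3-simplex σ to the alternating sum Σ_i (−1)^i (σ with its i-th vertex removed). For instance
  ∂[1,2,3,4] = [2,3,4] − [1,3,4] + [1,2,4] − [1,2,3],
  ∂[0,1,2,4] = [1,2,4] − [0,2,4] + [0,1,4] − [0,1,2].
As a 10×5 matrix over Z this has rank 4, with invariant factors (1,1,1,1).

Computing H_k = (kernel of ∂_k) / (image of ∂_{k+1}):

  H_0: rank C_0 − rank ∂_1 = 5 − 4 = 1, and the invariant factors of ∂_1 are all 1, so H_0 ≅ Z.
  H_1: rank ker ∂_1 − rank ∂_2 = (10 − 4) − 6 = 0, and the invariant factors of ∂_2 are all 1, so H_1 ≅ 0.
  H_2: rank ker ∂_2 − rank ∂_3 = (10 − 6) − 4 = 0, and the invariant factors of ∂_3 are all 1, so H_2 ≅ 0.
  H_3: rank ker ∂_3 − rank ∂_4 = (5 − 4) − 0 = 1, and there is no ∂_4, so H_3 ≅ Z.

(K is a triangulation of the 3-sphere S^3.)

H_0 ≅ Z,  H_1 = 0,  H_2 = 0,  H_3 ≅ Z.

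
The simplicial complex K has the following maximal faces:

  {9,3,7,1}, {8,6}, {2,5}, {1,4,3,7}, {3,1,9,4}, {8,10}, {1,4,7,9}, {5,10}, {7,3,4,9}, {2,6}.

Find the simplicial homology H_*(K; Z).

H_0 ≅ Z^2,  H_1 ≅ Z,  H_2 = 0,  H_3 ≅ Z.

Take the total order 1 < 2 < 3 < 4 < 5 < 6 < 7 < 8 < 9 < 10 on the vertex set. Then K (dimension 3) consists of the simplices:

  0-simplices (10): [1], [2], [3], [4], [5], [6], [7], [8], [9], [10]
  1-simplices (15): [1,3], [1,4], [1,7], [1,9], [2,5], [2,6], [3,4], [3,7], [3,9], [4,7], [4,9], [5,10], [6,8], [7,9], [8,10]
  2-simplices (10): [1,3,4], [1,3,7], [1,3,9], [1,4,7], [1,4,9], [1,7,9], [3,4,7], [3,4,9], [3,7,9], [4,7,9]
  3-simplices (5): [1,3,4,7], [1,3,4,9], [1,3,7,9], [1,4,7,9], [3,4,7,9]

giving chain groups C_0 ≅ Z^10, C_1 ≅ Z^15, C_2 ≅ Z^10, C_3 ≅ Z^5.

Boundary ∂_1: C_1 → C_0 sends each edge [p,q] (with p < q) to q − p.
As a 10×15 matrix over Z this has rank 8, with invariant factors (1,1,1,1,1,1,1,1).

Boundary ∂_2: C_2 → C_1 maps a triangle to the signed sum of its edges. For instance
  ∂[3,7,9] = [7,9] − [3,9] + [3,7],
  ∂[1,4,7] = [4,7] − [1,7] + [1,4].
As a 15×10 matrix over Z this has rank 6, with invariant factors (1,1,1,1,1,1).

Boundary ∂_3: C_3 → C_2 sends each 3-simplex σ to the alternating sum Σ_i (−1)^i (σ with its i-th vertex removed). For instance
  ∂[1,3,7,9] = [3,7,9] − [1,7,9] + [1,3,9] − [1,3,7],
  ∂[1,3,4,7] = [3,4,7] − [1,4,7] + [1,3,7] − [1,3,4].
As a 10×5 matrix over Z this has rank 4, with invariant factors (1,1,1,1).

From H_k ≅ ker(∂_k) / im(∂_{k+1}) we obtain:

  H_0: rank C_0 − rank ∂_1 = 10 − 8 = 2, and the invariant factors of ∂_1 are all 1, so H_0 = Z^2.
  H_1: rank ker ∂_1 − rank ∂_2 = (15 − 8) − 6 = 1, and the invariant factors of ∂_2 are all 1, so H_1 = Z.
  H_2: rank ker ∂_2 − rank ∂_3 = (10 − 6) − 4 = 0, and the invariant factors of ∂_3 are all 1, so H_2 = 0.
  H_3: rank ker ∂_3 − rank ∂_4 = (5 − 4) − 0 = 1, and there is no ∂_4, so H_3 = Z.

As a check, the Euler characteristic is 10 − 15 + 10 − 5 = 0, which agrees with 2 − 1 + 0 − 1 = 0.
(K is a triangulation of the disjoint union of the 3-sphere S^3 and the circle S^1.)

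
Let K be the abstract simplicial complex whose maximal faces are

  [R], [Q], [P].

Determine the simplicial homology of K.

Fix the vertex order P < Q < R and write every simplex with vertices in increasing order. Then dim K = 0 and the simplices of K are:

  0-simplices (3): P, Q, R

giving chain groups C_0 ≅ Z^3.

Computing H_k = (kernel of ∂_k) / (image of ∂_{k+1}):

  H_0: rank C_0 − rank ∂_1 = 3 − 0 = 3, and there is no ∂_1, so H_0 = Z^3.

H_0 = Z^3.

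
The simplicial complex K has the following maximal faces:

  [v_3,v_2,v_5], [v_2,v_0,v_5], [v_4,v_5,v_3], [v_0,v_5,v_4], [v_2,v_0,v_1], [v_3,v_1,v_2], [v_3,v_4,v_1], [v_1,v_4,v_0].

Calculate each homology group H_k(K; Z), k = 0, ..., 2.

H_0 = Z,  H_1 = 0,  H_2 = Z.

Order the vertices as v_0 < v_1 < v_2 < v_3 < v_4 < v_5. Listing each simplex with vertices in this order, K has dimension 2 with simplices:

  0-simplices (6): [v_0], [v_1], [v_2], [v_3], [v_4], [v_5]
  1-simplices (12): [v_0,v_1], [v_0,v_2], [v_0,v_4], [v_0,v_5], [v_1,v_2], [v_1,v_3], [v_1,v_4], [v_2,v_3], [v_2,v_5], [v_3,v_4], [v_3,v_5], [v_4,v_5]
  2-simplices (8): [v_0,v_1,v_2], [v_0,v_1,v_4], [v_0,v_2,v_5], [v_0,v_4,v_5], [v_1,v_2,v_3], [v_1,v_3,v_4], [v_2,v_3,v_5], [v_3,v_4,v_5]

Hence C_0 ≅ Z^6, C_1 ≅ Z^12, C_2 ≅ Z^8.

The boundary map ∂_1: C_1 → C_0 sends each edge [p,q] (with p < q) to q − p. For instance
  ∂[v_1,v_2] = [v_2] − [v_1].
As a 6×12 matrix over Z this has rank 5, with invariant factors (1,1,1,1,1).

Boundary ∂_2: C_2 → C_1 maps a triangle to the signed sum of its edges. For instance
  ∂[v_1,v_2,v_3] = [v_2,v_3] − [v_1,v_3] + [v_1,v_2],
  ∂[v_2,v_3,v_5] = [v_3,v_5] − [v_2,v_5] + [v_2,v_3].
The 12×8 boundary matrix has rank 7 and Smith normal form diag(1,1,1,1,1,1,1).

Now H_k = ker ∂_k / im ∂_{k+1}, so:

  H_0: rank C_0 − rank ∂_1 = 6 − 5 = 1, and the invariant factors of ∂_1 are all 1, so H_0 ≅ Z.
  H_1: rank ker ∂_1 − rank ∂_2 = (12 − 5) − 7 = 0, and the invariant factors of ∂_2 are all 1, so H_1 ≅ 0.
  H_2: rank ker ∂_2 − rank ∂_3 = (8 − 7) − 0 = 1, and there is no ∂_3, so H_2 ≅ Z.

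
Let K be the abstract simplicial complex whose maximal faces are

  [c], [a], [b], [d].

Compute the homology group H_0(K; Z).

H_0 = Z^4.

Order the vertices as a < b < c < d. Listing each simplex with vertices in this order, K has dimension 0 with simplices:

  0-simplices (4): a, b, c, d

giving chain groups C_0 ≅ Z^4.

Now H_k = ker ∂_k / im ∂_{k+1}, so:

  H_0: rank C_0 − rank ∂_1 = 4 − 0 = 4, and there is no ∂_1, so H_0 ≅ Z^4.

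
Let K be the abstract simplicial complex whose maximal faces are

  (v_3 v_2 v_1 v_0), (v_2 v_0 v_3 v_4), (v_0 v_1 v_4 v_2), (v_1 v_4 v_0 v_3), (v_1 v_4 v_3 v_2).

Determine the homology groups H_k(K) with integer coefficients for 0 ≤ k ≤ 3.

H_0 = Z,  H_1 = 0,  H_2 = 0,  H_3 = Z.

Take the total order v_0 < v_1 < v_2 < v_3 < v_4 on the vertex set. Then K (dimension 3) consists of the simplices:

  0-simplices (5): [v_0], [v_1], [v_2], [v_3], [v_4]
  1-simplices (10): [v_0,v_1], [v_0,v_2], [v_0,v_3], [v_0,v_4], [v_1,v_2], [v_1,v_3], [v_1,v_4], [v_2,v_3], [v_2,v_4], [v_3,v_4]
  2-simplices (10): [v_0,v_1,v_2], [v_0,v_1,v_3], [v_0,v_1,v_4], [v_0,v_2,v_3], [v_0,v_2,v_4], [v_0,v_3,v_4], [v_1,v_2,v_3], [v_1,v_2,v_4], [v_1,v_3,v_4], [v_2,v_3,v_4]
  3-simplices (5): [v_0,v_1,v_2,v_3], [v_0,v_1,v_2,v_4], [v_0,v_1,v_3,v_4], [v_0,v_2,v_3,v_4], [v_1,v_2,v_3,v_4]

giving chain groups C_0 ≅ Z^5, C_1 ≅ Z^10, C_2 ≅ Z^10, C_3 ≅ Z^5.

Boundary ∂_1: C_1 → C_0 sends each edge [p,q] (with p < q) to q − p.
This gives a 5×10 integer matrix of rank 4; reducing to Smith normal form yields diagonal entries (1,1,1,1).

The boundary map ∂_2: C_2 → C_1 acts by ∂[p,q,r] = [q,r] − [p,r] + [p,q]. For instance
  ∂[v_0,v_2,v_3] = [v_2,v_3] − [v_0,v_3] + [v_0,v_2],
  ∂[v_0,v_2,v_4] = [v_2,v_4] − [v_0,v_4] + [v_0,v_2].
The resulting 10×10 matrix has rank 6, and its Smith normal form has invariant factors (1,1,1,1,1,1).

Boundary ∂_3: C_3 → C_2 sends each 3-simplex σ to the alternating sum Σ_i (−1)^i (σ with its i-th vertex removed). For instance
  ∂[v_0,v_1,v_2,v_4] = [v_1,v_2,v_4] − [v_0,v_2,v_4] + [v_0,v_1,v_4] − [v_0,v_1,v_2],
  ∂[v_1,v_2,v_3,v_4] = [v_2,v_3,v_4] − [v_1,v_3,v_4] + [v_1,v_2,v_4] − [v_1,v_2,v_3].
As a 10×5 matrix over Z this has rank 4, with invariant factors (1,1,1,1).

Computing H_k = (kernel of ∂_k) / (image of ∂_{k+1}):

  H_0: rank C_0 − rank ∂_1 = 5 − 4 = 1, and the invariant factors of ∂_1 are all 1, so H_0 = Z.
  H_1: rank ker ∂_1 − rank ∂_2 = (10 − 4) − 6 = 0, and the invariant factors of ∂_2 are all 1, so H_1 = 0.
  H_2: rank ker ∂_2 − rank ∂_3 = (10 − 6) − 4 = 0, and the invariant factors of ∂_3 are all 1, so H_2 = 0.
  H_3: rank ker ∂_3 − rank ∂_4 = (5 − 4) − 0 = 1, and there is no ∂_4, so H_3 = Z.

(K is a triangulation of the 3-sphere S^3.)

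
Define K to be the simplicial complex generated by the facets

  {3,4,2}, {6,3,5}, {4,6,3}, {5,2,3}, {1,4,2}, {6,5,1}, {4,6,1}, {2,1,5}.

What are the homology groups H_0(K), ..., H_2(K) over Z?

We work with the vertex ordering 1 < 2 < 3 < 4 < 5 < 6. The simplices of K, each written with vertices in increasing order, are:

  0-simplices (6): [1], [2], [3], [4], [5], [6]
  1-simplices (12): [1,2], [1,4], [1,5], [1,6], [2,3], [2,4], [2,5], [3,4], [3,5], [3,6], [4,6], [5,6]
  2-simplices (8): [1,2,4], [1,2,5], [1,4,6], [1,5,6], [2,3,4], [2,3,5], [3,4,6], [3,5,6]

Hence C_0 ≅ Z^6, C_1 ≅ Z^12, C_2 ≅ Z^8.

Boundary ∂_1: C_1 → C_0 is given by ∂[p,q] = [q] − [p]. For instance
  ∂[2,4] = [4] − [2].
As a 6×12 matrix over Z this has rank 5, with invariant factors (1,1,1,1,1).

∂_2: C_2 → C_1 sends each 2-simplex [p,q,r] to [q,r] − [p,r] + [p,q]. For instance
  ∂[1,5,6] = [5,6] − [1,6] + [1,5],
  ∂[2,3,5] = [3,5] − [2,5] + [2,3].
The resulting 12×8 matrix has rank 7, and its Smith normal form has invariant factors (1,1,1,1,1,1,1).

Reading off H_k = ker ∂_k / im ∂_{k+1}:

  H_0: rank C_0 − rank ∂_1 = 6 − 5 = 1, and the invariant factors of ∂_1 are all 1, so H_0 ≅ Z.
  H_1: rank ker ∂_1 − rank ∂_2 = (12 − 5) − 7 = 0, and the invariant factors of ∂_2 are all 1, so H_1 ≅ 0.
  H_2: rank ker ∂_2 − rank ∂_3 = (8 − 7) − 0 = 1, and there is no ∂_3, so H_2 ≅ Z.

As a check, the Euler characteristic is 6 − 12 + 8 = 2, which agrees with 1 − 0 + 1 = 2.

H_0 = Z,  H_1 = 0,  H_2 = Z.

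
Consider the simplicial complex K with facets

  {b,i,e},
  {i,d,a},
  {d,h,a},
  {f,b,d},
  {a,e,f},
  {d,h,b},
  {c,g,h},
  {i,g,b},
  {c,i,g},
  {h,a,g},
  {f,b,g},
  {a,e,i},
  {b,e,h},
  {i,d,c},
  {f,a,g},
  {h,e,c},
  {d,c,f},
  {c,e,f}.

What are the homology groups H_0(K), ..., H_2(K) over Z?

Order the vertices as a < b < c < d < e < f < g < h < i. Listing each simplex with vertices in this order, K has dimension 2 with simplices:

  0-simplices (9): a, b, c, d, e, f, g, h, i
  1-simplices (27): ad, ae, af, ag, ah, ai, bd, be, bf, bg, bh, bi, cd, ce, cf, cg, ch, ci, df, dh, di, ef, eh, ei, fg, gh, gi
  2-simplices (18): adh, adi, aef, aei, afg, agh, bdf, bdh, beh, bei, bfg, bgi, cdf, cdi, cef, ceh, cgh, cgi

so the chain groups are C_0 ≅ Z^9, C_1 ≅ Z^27, C_2 ≅ Z^18.

∂_1: C_1 → C_0 sends each edge [p,q] (with p < q) to q − p.
The 9×27 boundary matrix has rank 8 and Smith normal form diag(1,1,1,1,1,1,1,1).

Boundary ∂_2: C_2 → C_1 acts by ∂[p,q,r] = [q,r] − [p,r] + [p,q]. For instance
  ∂cdi = di − ci + cd,
  ∂cdf = df − cf + cd.
As a 27×18 matrix over Z this has rank 17, with invariant factors (1,1,1,1,1,1,1,1,1,1,1,1,1,1,1,1,1).

Now H_k = ker ∂_k / im ∂_{k+1}, so:

  H_0: rank C_0 − rank ∂_1 = 9 − 8 = 1, and the invariant factors of ∂_1 are all 1, so H_0 ≅ Z.
  H_1: rank ker ∂_1 − rank ∂_2 = (27 − 8) − 17 = 2, and the invariant factors of ∂_2 are all 1, so H_1 ≅ Z^2.
  H_2: rank ker ∂_2 − rank ∂_3 = (18 − 17) − 0 = 1, and there is no ∂_3, so H_2 ≅ Z.

H_0 = Z,  H_1 = Z^2,  H_2 = Z.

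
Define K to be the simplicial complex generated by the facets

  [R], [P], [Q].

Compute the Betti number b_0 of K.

Fix the vertex order P < Q < R and write every simplex with vertices in increasing order. Then dim K = 0 and the simplices of K are:

  0-simplices (3): P, Q, R

so the chain groups are C_0 ≅ Z^3.

From H_k ≅ ker(∂_k) / im(∂_{k+1}) we obtain:

  H_0: rank C_0 − rank ∂_1 = 3 − 0 = 3, and there is no ∂_1, so H_0 ≅ Z^3.

Hence the Betti numbers are b_0 = 3.

b_0 = 3.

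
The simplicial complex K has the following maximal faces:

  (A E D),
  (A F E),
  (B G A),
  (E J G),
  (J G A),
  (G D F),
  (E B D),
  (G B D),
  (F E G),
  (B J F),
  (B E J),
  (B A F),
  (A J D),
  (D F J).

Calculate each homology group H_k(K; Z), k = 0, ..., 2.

H_0 = Z,  H_1 = Z^2,  H_2 = Z.

Order the vertices as A < B < D < E < F < G < J. Listing each simplex with vertices in this order, K has dimension 2 with simplices:

  0-simplices (7): A, B, D, E, F, G, J
  1-simplices (21): AB, AD, AE, AF, AG, AJ, BD, BE, BF, BG, BJ, DE, DF, DG, DJ, EF, EG, EJ, FG, FJ, GJ
  2-simplices (14): ABF, ABG, ADE, ADJ, AEF, AGJ, BDE, BDG, BEJ, BFJ, DFG, DFJ, EFG, EGJ

giving chain groups C_0 ≅ Z^7, C_1 ≅ Z^21, C_2 ≅ Z^14.

∂_1: C_1 → C_0 maps an edge to its endpoints' difference, ∂[p,q] = q − p.
This gives a 7×21 integer matrix of rank 6; reducing to Smith normal form yields diagonal entries (1,1,1,1,1,1).

∂_2: C_2 → C_1 maps a triangle to the signed sum of its edges. For instance
  ∂AEF = EF − AF + AE,
  ∂ABG = BG − AG + AB.
This gives a 21×14 integer matrix of rank 13; reducing to Smith normal form yields diagonal entries (1,1,1,1,1,1,1,1,1,1,1,1,1).

Reading off H_k = ker ∂_k / im ∂_{k+1}:

  H_0: rank C_0 − rank ∂_1 = 7 − 6 = 1, and the invariant factors of ∂_1 are all 1, so H_0 ≅ Z.
  H_1: rank ker ∂_1 − rank ∂_2 = (21 − 6) − 13 = 2, and the invariant factors of ∂_2 are all 1, so H_1 ≅ Z^2.
  H_2: rank ker ∂_2 − rank ∂_3 = (14 − 13) − 0 = 1, and there is no ∂_3, so H_2 ≅ Z.

As a check, the Euler characteristic is 7 − 21 + 14 = 0, which agrees with 1 − 2 + 1 = 0.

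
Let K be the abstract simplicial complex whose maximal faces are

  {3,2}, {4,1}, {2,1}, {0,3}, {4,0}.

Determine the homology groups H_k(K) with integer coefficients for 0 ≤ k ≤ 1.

We work with the vertex ordering 0 < 1 < 2 < 3 < 4. The simplices of K, each written with vertices in increasing order, are:

  0-simplices (5): [0], [1], [2], [3], [4]
  1-simplices (5): [0,3], [0,4], [1,2], [1,4], [2,3]

giving chain groups C_0 ≅ Z^5, C_1 ≅ Z^5.

Boundary ∂_1: C_1 → C_0 is given by ∂[p,q] = [q] − [p].
As a 5×5 matrix over Z this has rank 4, with invariant factors (1,1,1,1).

Reading off H_k = ker ∂_k / im ∂_{k+1}:

  H_0: rank C_0 − rank ∂_1 = 5 − 4 = 1, and the invariant factors of ∂_1 are all 1, so H_0 ≅ Z.
  H_1: rank ker ∂_1 − rank ∂_2 = (5 − 4) − 0 = 1, and there is no ∂_2, so H_1 ≅ Z.

As a check, the Euler characteristic is 5 − 5 = 0, which agrees with 1 − 1 = 0.

H_0 ≅ Z,  H_1 ≅ Z.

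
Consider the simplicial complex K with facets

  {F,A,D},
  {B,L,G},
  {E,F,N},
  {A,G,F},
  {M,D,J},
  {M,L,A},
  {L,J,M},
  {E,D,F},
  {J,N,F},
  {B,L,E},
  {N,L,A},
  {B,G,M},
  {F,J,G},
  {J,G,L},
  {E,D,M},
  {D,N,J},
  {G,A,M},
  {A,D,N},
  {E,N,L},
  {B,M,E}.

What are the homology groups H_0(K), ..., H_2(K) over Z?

Fix the vertex order A < B < D < E < F < G < J < L < M < N and write every simplex with vertices in increasing order. Then dim K = 2 and the simplices of K are:

  0-simplices (10): A, B, D, E, F, G, J, L, M, N
  1-simplices (30): AD, AF, AG, AL, AM, AN, BE, BG, BL, BM, DE, DF, DJ, DM, DN, EF, EL, EM, EN, FG, FJ, FN, GJ, GL, GM, JL, JM, JN, LM, LN
  2-simplices (20): ADF, ADN, AFG, AGM, ALM, ALN, BEL, BEM, BGL, BGM, DEF, DEM, DJM, DJN, EFN, ELN, FGJ, FJN, GJL, JLM

giving chain groups C_0 ≅ Z^10, C_1 ≅ Z^30, C_2 ≅ Z^20.

Boundary ∂_1: C_1 → C_0 sends each edge [p,q] (with p < q) to q − p. For instance
  ∂AG = G − A.
As a 10×30 matrix over Z this has rank 9, with invariant factors (1,1,1,1,1,1,1,1,1).

The boundary map ∂_2: C_2 → C_1 maps a triangle to the signed sum of its edges. For instance
  ∂BEL = EL − BL + BE,
  ∂GJL = JL − GL + GJ.
The resulting 30×20 matrix has rank 20, and its Smith normal form has invariant factors (1,1,1,1,1,1,1,1,1,1,1,1,1,1,1,1,1,1,1,2).

Reading off H_k = ker ∂_k / im ∂_{k+1}:

  H_0: rank C_0 − rank ∂_1 = 10 − 9 = 1, and the invariant factors of ∂_1 are all 1, so H_0 ≅ Z.
  H_1: rank ker ∂_1 − rank ∂_2 = (30 − 9) − 20 = 1, and ∂_2 has invariant factor 2 > 1, so H_1 ≅ Z ⊕ Z/2.
  H_2: rank ker ∂_2 − rank ∂_3 = (20 − 20) − 0 = 0, and there is no ∂_3, so H_2 ≅ 0.

(K is a triangulation of the Klein bottle.)

H_0 = Z,  H_1 = Z ⊕ Z/2,  H_2 = 0.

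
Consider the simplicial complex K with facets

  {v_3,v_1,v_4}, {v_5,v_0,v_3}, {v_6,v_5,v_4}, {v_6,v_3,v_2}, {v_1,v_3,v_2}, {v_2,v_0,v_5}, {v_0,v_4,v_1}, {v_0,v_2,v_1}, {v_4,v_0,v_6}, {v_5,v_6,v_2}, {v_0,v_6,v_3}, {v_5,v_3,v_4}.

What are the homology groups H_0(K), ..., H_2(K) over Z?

K has 7 vertices, 18 edges, 12 triangles.
rank ∂_0 = 0, rank ∂_1 = 6 ⇒ b_0 = 7 − 0 − 6 = 1; all invariant factors of ∂_1 are 1 so no torsion. So H_0 = Z.
rank ∂_1 = 6, rank ∂_2 = 12 ⇒ b_1 = 18 − 6 − 12 = 0; ∂_2 has invariant factor(s) [2] giving torsion. So H_1 = Z_2.
rank ∂_2 = 12, rank ∂_3 = 0 ⇒ b_2 = 12 − 12 − 0 = 0. So H_2 = 0.

H_0 = Z,  H_1 = Z_2,  H_2 = 0.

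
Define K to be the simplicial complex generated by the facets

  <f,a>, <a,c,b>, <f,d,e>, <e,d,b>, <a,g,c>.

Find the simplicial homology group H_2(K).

H_2 ≅ 0.

Fix the vertex order a < b < c < d < e < f < g and write every simplex with vertices in increasing order. Then dim K = 2 and the simplices of K are:

  0-simplices (7): a, b, c, d, e, f, g
  1-simplices (11): ab, ac, af, ag, bc, bd, be, cg, de, df, ef
  2-simplices (4): abc, acg, bde, def

so the chain groups are C_0 ≅ Z^7, C_1 ≅ Z^11, C_2 ≅ Z^4.

Boundary ∂_1: C_1 → C_0 sends each edge [p,q] (with p < q) to q − p.
The resulting 7×11 matrix has rank 6, and its Smith normal form has invariant factors (1,1,1,1,1,1).

The boundary map ∂_2: C_2 → C_1 acts by ∂[p,q,r] = [q,r] − [p,r] + [p,q]. For instance
  ∂def = ef − df + de,
  ∂abc = bc − ac + ab.
The 11×4 boundary matrix has rank 4 and Smith normal form diag(1,1,1,1).

Reading off H_k = ker ∂_k / im ∂_{k+1}:

  H_2: rank ker ∂_2 − rank ∂_3 = (4 − 4) − 0 = 0, and there is no ∂_3, so H_2 = 0.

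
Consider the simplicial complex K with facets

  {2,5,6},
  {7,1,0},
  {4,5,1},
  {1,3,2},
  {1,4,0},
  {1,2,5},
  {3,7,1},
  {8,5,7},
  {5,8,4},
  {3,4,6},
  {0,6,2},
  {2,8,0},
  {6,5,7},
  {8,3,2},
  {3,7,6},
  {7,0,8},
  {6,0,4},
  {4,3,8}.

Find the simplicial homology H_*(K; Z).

H_0 ≅ Z,  H_1 ≅ Z^2,  H_2 ≅ Z.

Order the vertices as 0 < 1 < 2 < 3 < 4 < 5 < 6 < 7 < 8. Listing each simplex with vertices in this order, K has dimension 2 with simplices:

  0-simplices (9): [0], [1], [2], [3], [4], [5], [6], [7], [8]
  1-simplices (27): (27 of them)
  2-simplices (18): [0,1,4], [0,1,7], [0,2,6], [0,2,8], [0,4,6], [0,7,8], [1,2,3], [1,2,5], [1,3,7], [1,4,5], [2,3,8], [2,5,6], [3,4,6], [3,4,8], [3,6,7], [4,5,8], [5,6,7], [5,7,8]

so the chain groups are C_0 ≅ Z^9, C_1 ≅ Z^27, C_2 ≅ Z^18.

∂_1: C_1 → C_0 maps an edge to its endpoints' difference, ∂[p,q] = q − p. For instance
  ∂[0,6] = [6] − [0].
The resulting 9×27 matrix has rank 8, and its Smith normal form has invariant factors (1,1,1,1,1,1,1,1).

Boundary ∂_2: C_2 → C_1 sends each 2-simplex [p,q,r] to [q,r] − [p,r] + [p,q]. For instance
  ∂[0,1,4] = [1,4] − [0,4] + [0,1],
  ∂[3,4,6] = [4,6] − [3,6] + [3,4].
As a 27×18 matrix over Z this has rank 17, with invariant factors (1,1,1,1,1,1,1,1,1,1,1,1,1,1,1,1,1).

Reading off H_k = ker ∂_k / im ∂_{k+1}:

  H_0: rank C_0 − rank ∂_1 = 9 − 8 = 1, and the invariant factors of ∂_1 are all 1, so H_0 = Z.
  H_1: rank ker ∂_1 − rank ∂_2 = (27 − 8) − 17 = 2, and the invariant factors of ∂_2 are all 1, so H_1 = Z^2.
  H_2: rank ker ∂_2 − rank ∂_3 = (18 − 17) − 0 = 1, and there is no ∂_3, so H_2 = Z.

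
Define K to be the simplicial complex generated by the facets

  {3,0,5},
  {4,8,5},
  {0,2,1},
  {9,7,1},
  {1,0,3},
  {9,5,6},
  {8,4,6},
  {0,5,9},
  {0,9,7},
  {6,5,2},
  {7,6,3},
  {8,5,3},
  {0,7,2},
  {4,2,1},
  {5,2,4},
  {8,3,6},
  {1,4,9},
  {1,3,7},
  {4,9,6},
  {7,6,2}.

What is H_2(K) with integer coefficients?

H_2 ≅ 0.

Fix the vertex order 0 < 1 < 2 < 3 < 4 < 5 < 6 < 7 < 8 < 9 and write every simplex with vertices in increasing order. Then dim K = 2 and the simplices of K are:

  0-simplices (10): [0], [1], [2], [3], [4], [5], [6], [7], [8], [9]
  1-simplices (30): (30 of them)
  2-simplices (20): (20 of them)

so the chain groups are C_0 ≅ Z^10, C_1 ≅ Z^30, C_2 ≅ Z^20.

Boundary ∂_1: C_1 → C_0 is given by ∂[p,q] = [q] − [p]. For instance
  ∂[0,1] = [1] − [0].
As a 10×30 matrix over Z this has rank 9, with invariant factors (1,1,1,1,1,1,1,1,1).

Boundary ∂_2: C_2 → C_1 maps a triangle to the signed sum of its edges. For instance
  ∂[2,6,7] = [6,7] − [2,7] + [2,6],
  ∂[4,6,8] = [6,8] − [4,8] + [4,6].
This gives a 30×20 integer matrix of rank 20; reducing to Smith normal form yields diagonal entries (1,1,1,1,1,1,1,1,1,1,1,1,1,1,1,1,1,1,1,2).

Computing H_k = (kernel of ∂_k) / (image of ∂_{k+1}):

  H_2: rank ker ∂_2 − rank ∂_3 = (20 − 20) − 0 = 0, and there is no ∂_3, so H_2 ≅ 0.

(K is a triangulation of the Klein bottle.)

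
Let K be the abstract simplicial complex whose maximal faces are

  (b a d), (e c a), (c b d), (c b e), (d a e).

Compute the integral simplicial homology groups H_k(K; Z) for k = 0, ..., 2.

We work with the vertex ordering a < b < c < d < e. The simplices of K, each written with vertices in increasing order, are:

  0-simplices (5): a, b, c, d, e
  1-simplices (10): ab, ac, ad, ae, bc, bd, be, cd, ce, de
  2-simplices (5): abd, ace, ade, bcd, bce

Hence C_0 ≅ Z^5, C_1 ≅ Z^10, C_2 ≅ Z^5.

The boundary map ∂_1: C_1 → C_0 maps an edge to its endpoints' difference, ∂[p,q] = q − p. For instance
  ∂bd = d − b.
As a 5×10 matrix over Z this has rank 4, with invariant factors (1,1,1,1).

Boundary ∂_2: C_2 → C_1 sends each 2-simplex [p,q,r] to [q,r] − [p,r] + [p,q]. For instance
  ∂bcd = cd − bd + bc,
  ∂abd = bd − ad + ab.
The 10×5 boundary matrix has rank 5 and Smith normal form diag(1,1,1,1,1).

From H_k ≅ ker(∂_k) / im(∂_{k+1}) we obtain:

  H_0: rank C_0 − rank ∂_1 = 5 − 4 = 1, and the invariant factors of ∂_1 are all 1, so H_0 ≅ Z.
  H_1: rank ker ∂_1 − rank ∂_2 = (10 − 4) − 5 = 1, and the invariant factors of ∂_2 are all 1, so H_1 ≅ Z.
  H_2: rank ker ∂_2 − rank ∂_3 = (5 − 5) − 0 = 0, and there is no ∂_3, so H_2 ≅ 0.

As a check, the Euler characteristic is 5 − 10 + 5 = 0, which agrees with 1 − 1 + 0 = 0.

H_0 ≅ Z,  H_1 ≅ Z,  H_2 = 0.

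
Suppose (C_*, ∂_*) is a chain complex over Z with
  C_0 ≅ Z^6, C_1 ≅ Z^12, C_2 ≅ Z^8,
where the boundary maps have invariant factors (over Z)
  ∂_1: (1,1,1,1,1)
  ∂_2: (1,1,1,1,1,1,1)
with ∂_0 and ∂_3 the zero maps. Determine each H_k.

H_0: b_0 = 6 − 0 − 5 = 1; torsion from ∂_1 factors > 1: none. So H_0 = Z.
H_1: b_1 = 12 − 5 − 7 = 0; torsion from ∂_2 factors > 1: none. So H_1 = 0.
H_2: b_2 = 8 − 7 − 0 = 1; torsion from ∂_3 factors > 1: none. So H_2 = Z.

H_0 = Z,  H_1 = 0,  H_2 = Z.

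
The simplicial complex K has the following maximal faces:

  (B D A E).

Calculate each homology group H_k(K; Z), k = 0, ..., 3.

Take the total order A < B < D < E on the vertex set. Then K (dimension 3) consists of the simplices:

  0-simplices (4): A, B, D, E
  1-simplices (6): AB, AD, AE, BD, BE, DE
  2-simplices (4): ABD, ABE, ADE, BDE
  3-simplices (1): ABDE

giving chain groups C_0 ≅ Z^4, C_1 ≅ Z^6, C_2 ≅ Z^4, C_3 ≅ Z^1.

The boundary map ∂_1: C_1 → C_0 sends each edge [p,q] (with p < q) to q − p. For instance
  ∂BE = E − B.
The resulting 4×6 matrix has rank 3, and its Smith normal form has invariant factors (1,1,1).

∂_2: C_2 → C_1 maps a triangle to the signed sum of its edges. For instance
  ∂ABE = BE − AE + AB,
  ∂ABD = BD − AD + AB.
The 6×4 boundary matrix has rank 3 and Smith normal form diag(1,1,1).

The boundary map ∂_3: C_3 → C_2 sends each 3-simplex σ to the alternating sum Σ_i (−1)^i (σ with its i-th vertex removed). For instance
  ∂ABDE = BDE − ADE + ABE − ABD.
As a 4×1 matrix over Z this has rank 1, with invariant factors (1).

Reading off H_k = ker ∂_k / im ∂_{k+1}:

  H_0: rank C_0 − rank ∂_1 = 4 − 3 = 1, and the invariant factors of ∂_1 are all 1, so H_0 = Z.
  H_1: rank ker ∂_1 − rank ∂_2 = (6 − 3) − 3 = 0, and the invariant factors of ∂_2 are all 1, so H_1 = 0.
  H_2: rank ker ∂_2 − rank ∂_3 = (4 − 3) − 1 = 0, and the invariant factors of ∂_3 are all 1, so H_2 = 0.
  H_3: rank ker ∂_3 − rank ∂_4 = (1 − 1) − 0 = 0, and there is no ∂_4, so H_3 = 0.

H_0 ≅ Z,  H_1 = 0,  H_2 = 0,  H_3 = 0.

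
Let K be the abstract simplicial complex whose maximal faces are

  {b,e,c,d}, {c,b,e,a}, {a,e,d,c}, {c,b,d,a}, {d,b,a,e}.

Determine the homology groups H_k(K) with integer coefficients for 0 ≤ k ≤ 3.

K has 5 vertices, 10 edges, 10 triangles, 5 3-simplices.
rank ∂_0 = 0, rank ∂_1 = 4 ⇒ b_0 = 5 − 0 − 4 = 1; all invariant factors of ∂_1 are 1 so no torsion. So H_0 = Z.
rank ∂_1 = 4, rank ∂_2 = 6 ⇒ b_1 = 10 − 4 − 6 = 0; all invariant factors of ∂_2 are 1 so no torsion. So H_1 = 0.
rank ∂_2 = 6, rank ∂_3 = 4 ⇒ b_2 = 10 − 6 − 4 = 0; all invariant factors of ∂_3 are 1 so no torsion. So H_2 = 0.
rank ∂_3 = 4, rank ∂_4 = 0 ⇒ b_3 = 5 − 4 − 0 = 1. So H_3 = Z.

H_0 ≅ Z,  H_1 = 0,  H_2 = 0,  H_3 ≅ Z.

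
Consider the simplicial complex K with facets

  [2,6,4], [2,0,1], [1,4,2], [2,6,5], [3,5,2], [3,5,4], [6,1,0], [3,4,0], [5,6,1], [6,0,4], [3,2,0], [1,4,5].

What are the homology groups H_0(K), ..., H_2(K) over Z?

H_0 = Z,  H_1 = Z/2Z,  H_2 = 0.

Order the vertices as 0 < 1 < 2 < 3 < 4 < 5 < 6. Listing each simplex with vertices in this order, K has dimension 2 with simplices:

  0-simplices (7): [0], [1], [2], [3], [4], [5], [6]
  1-simplices (18): [0,1], [0,2], [0,3], [0,4], [0,6], [1,2], [1,4], [1,5], [1,6], [2,3], [2,4], [2,5], [2,6], [3,4], [3,5], [4,5], [4,6], [5,6]
  2-simplices (12): [0,1,2], [0,1,6], [0,2,3], [0,3,4], [0,4,6], [1,2,4], [1,4,5], [1,5,6], [2,3,5], [2,4,6], [2,5,6], [3,4,5]

so the chain groups are C_0 ≅ Z^7, C_1 ≅ Z^18, C_2 ≅ Z^12.

∂_1: C_1 → C_0 sends each edge [p,q] (with p < q) to q − p.
This gives a 7×18 integer matrix of rank 6; reducing to Smith normal form yields diagonal entries (1,1,1,1,1,1).

The boundary map ∂_2: C_2 → C_1 acts by ∂[p,q,r] = [q,r] − [p,r] + [p,q]. For instance
  ∂[0,4,6] = [4,6] − [0,6] + [0,4],
  ∂[0,3,4] = [3,4] − [0,4] + [0,3].
The resulting 18×12 matrix has rank 12, and its Smith normal form has invariant factors (1,1,1,1,1,1,1,1,1,1,1,2).

Reading off H_k = ker ∂_k / im ∂_{k+1}:

  H_0: rank C_0 − rank ∂_1 = 7 − 6 = 1, and the invariant factors of ∂_1 are all 1, so H_0 ≅ Z.
  H_1: rank ker ∂_1 − rank ∂_2 = (18 − 6) − 12 = 0, and ∂_2 has invariant factor 2 > 1, so H_1 ≅ Z/2Z.
  H_2: rank ker ∂_2 − rank ∂_3 = (12 − 12) − 0 = 0, and there is no ∂_3, so H_2 ≅ 0.

(K is a triangulation of the real projective plane RP^2.)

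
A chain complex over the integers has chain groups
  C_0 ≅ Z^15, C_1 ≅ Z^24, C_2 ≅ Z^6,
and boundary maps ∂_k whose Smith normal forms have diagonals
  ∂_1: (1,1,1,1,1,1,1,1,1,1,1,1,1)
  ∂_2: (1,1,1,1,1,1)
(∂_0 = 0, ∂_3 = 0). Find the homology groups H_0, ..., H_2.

H_0 = Z^2,  H_1 = Z^5,  H_2 = 0.

H_0: b_0 = 15 − 0 − 13 = 2; torsion from ∂_1 factors > 1: none. So H_0 = Z^2.
H_1: b_1 = 24 − 13 − 6 = 5; torsion from ∂_2 factors > 1: none. So H_1 = Z^5.
H_2: b_2 = 6 − 6 − 0 = 0; torsion from ∂_3 factors > 1: none. So H_2 = 0.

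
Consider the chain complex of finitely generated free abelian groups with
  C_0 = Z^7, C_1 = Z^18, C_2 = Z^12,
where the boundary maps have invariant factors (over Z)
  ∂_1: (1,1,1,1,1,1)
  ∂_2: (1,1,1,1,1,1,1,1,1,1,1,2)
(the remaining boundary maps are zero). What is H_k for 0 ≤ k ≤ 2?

H_0 = Z,  H_1 = Z/2Z,  H_2 = 0.

H_0: b_0 = 7 − 0 − 6 = 1; torsion from ∂_1 factors > 1: none. So H_0 = Z.
H_1: b_1 = 18 − 6 − 12 = 0; torsion from ∂_2 factors > 1: [2]. So H_1 = Z/2Z.
H_2: b_2 = 12 − 12 − 0 = 0; torsion from ∂_3 factors > 1: none. So H_2 = 0.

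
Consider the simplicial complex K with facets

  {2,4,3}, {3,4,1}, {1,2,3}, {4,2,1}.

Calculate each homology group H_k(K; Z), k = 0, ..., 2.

H_0 ≅ Z,  H_1 = 0,  H_2 ≅ Z.

Take the total order 1 < 2 < 3 < 4 on the vertex set. Then K (dimension 2) consists of the simplices:

  0-simplices (4): [1], [2], [3], [4]
  1-simplices (6): [1,2], [1,3], [1,4], [2,3], [2,4], [3,4]
  2-simplices (4): [1,2,3], [1,2,4], [1,3,4], [2,3,4]

giving chain groups C_0 ≅ Z^4, C_1 ≅ Z^6, C_2 ≅ Z^4.

∂_1: C_1 → C_0 is given by ∂[p,q] = [q] − [p].
This gives a 4×6 integer matrix of rank 3; reducing to Smith normal form yields diagonal entries (1,1,1).

The boundary map ∂_2: C_2 → C_1 sends each 2-simplex [p,q,r] to [q,r] − [p,r] + [p,q]. For instance
  ∂[2,3,4] = [3,4] − [2,4] + [2,3],
  ∂[1,2,4] = [2,4] − [1,4] + [1,2].
As a 6×4 matrix over Z this has rank 3, with invariant factors (1,1,1).

From H_k ≅ ker(∂_k) / im(∂_{k+1}) we obtain:

  H_0: rank C_0 − rank ∂_1 = 4 − 3 = 1, and the invariant factors of ∂_1 are all 1, so H_0 = Z.
  H_1: rank ker ∂_1 − rank ∂_2 = (6 − 3) − 3 = 0, and the invariant factors of ∂_2 are all 1, so H_1 = 0.
  H_2: rank ker ∂_2 − rank ∂_3 = (4 − 3) − 0 = 1, and there is no ∂_3, so H_2 = Z.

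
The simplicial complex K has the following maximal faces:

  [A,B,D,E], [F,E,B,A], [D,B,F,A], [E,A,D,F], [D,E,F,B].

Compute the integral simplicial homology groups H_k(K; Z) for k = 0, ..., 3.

Fix the vertex order A < B < D < E < F and write every simplex with vertices in increasing order. Then dim K = 3 and the simplices of K are:

  0-simplices (5): A, B, D, E, F
  1-simplices (10): AB, AD, AE, AF, BD, BE, BF, DE, DF, EF
  2-simplices (10): ABD, ABE, ABF, ADE, ADF, AEF, BDE, BDF, BEF, DEF
  3-simplices (5): ABDE, ABDF, ABEF, ADEF, BDEF

Hence C_0 ≅ Z^5, C_1 ≅ Z^10, C_2 ≅ Z^10, C_3 ≅ Z^5.

∂_1: C_1 → C_0 maps an edge to its endpoints' difference, ∂[p,q] = q − p.
The resulting 5×10 matrix has rank 4, and its Smith normal form has invariant factors (1,1,1,1).

Boundary ∂_2: C_2 → C_1 maps a triangle to the signed sum of its edges. For instance
  ∂BDE = DE − BE + BD,
  ∂ADF = DF − AF + AD.
The 10×10 boundary matrix has rank 6 and Smith normal form diag(1,1,1,1,1,1).

The boundary map ∂_3: C_3 → C_2 sends each 3-simplex σ to the alternating sum Σ_i (−1)^i (σ with its i-th vertex removed). For instance
  ∂ABDE = BDE − ADE + ABE − ABD,
  ∂ABDF = BDF − ADF + ABF − ABD.
The 10×5 boundary matrix has rank 4 and Smith normal form diag(1,1,1,1).

From H_k ≅ ker(∂_k) / im(∂_{k+1}) we obtain:

  H_0: rank C_0 − rank ∂_1 = 5 − 4 = 1, and the invariant factors of ∂_1 are all 1, so H_0 ≅ Z.
  H_1: rank ker ∂_1 − rank ∂_2 = (10 − 4) − 6 = 0, and the invariant factors of ∂_2 are all 1, so H_1 ≅ 0.
  H_2: rank ker ∂_2 − rank ∂_3 = (10 − 6) − 4 = 0, and the invariant factors of ∂_3 are all 1, so H_2 ≅ 0.
  H_3: rank ker ∂_3 − rank ∂_4 = (5 − 4) − 0 = 1, and there is no ∂_4, so H_3 ≅ Z.

(K is a triangulation of the 3-sphere S^3.)

H_0 ≅ Z,  H_1 = 0,  H_2 = 0,  H_3 ≅ Z.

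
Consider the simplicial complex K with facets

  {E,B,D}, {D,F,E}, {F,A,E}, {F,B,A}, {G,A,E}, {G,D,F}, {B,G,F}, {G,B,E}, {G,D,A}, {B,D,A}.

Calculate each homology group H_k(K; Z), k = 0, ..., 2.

H_0 = Z,  H_1 = Z/2Z,  H_2 = 0.

We work with the vertex ordering A < B < D < E < F < G. The simplices of K, each written with vertices in increasing order, are:

  0-simplices (6): A, B, D, E, F, G
  1-simplices (15): AB, AD, AE, AF, AG, BD, BE, BF, BG, DE, DF, DG, EF, EG, FG
  2-simplices (10): ABD, ABF, ADG, AEF, AEG, BDE, BEG, BFG, DEF, DFG

so the chain groups are C_0 ≅ Z^6, C_1 ≅ Z^15, C_2 ≅ Z^10.

Boundary ∂_1: C_1 → C_0 sends each edge [p,q] (with p < q) to q − p.
As a 6×15 matrix over Z this has rank 5, with invariant factors (1,1,1,1,1).

The boundary map ∂_2: C_2 → C_1 acts by ∂[p,q,r] = [q,r] − [p,r] + [p,q]. For instance
  ∂BDE = DE − BE + BD,
  ∂AEG = EG − AG + AE.
The 15×10 boundary matrix has rank 10 and Smith normal form diag(1,1,1,1,1,1,1,1,1,2).

Computing H_k = (kernel of ∂_k) / (image of ∂_{k+1}):

  H_0: rank C_0 − rank ∂_1 = 6 − 5 = 1, and the invariant factors of ∂_1 are all 1, so H_0 = Z.
  H_1: rank ker ∂_1 − rank ∂_2 = (15 − 5) − 10 = 0, and ∂_2 has invariant factor 2 > 1, so H_1 = Z/2Z.
  H_2: rank ker ∂_2 − rank ∂_3 = (10 − 10) − 0 = 0, and there is no ∂_3, so H_2 = 0.

As a check, the Euler characteristic is 6 − 15 + 10 = 1, which agrees with 1 − 0 + 0 = 1.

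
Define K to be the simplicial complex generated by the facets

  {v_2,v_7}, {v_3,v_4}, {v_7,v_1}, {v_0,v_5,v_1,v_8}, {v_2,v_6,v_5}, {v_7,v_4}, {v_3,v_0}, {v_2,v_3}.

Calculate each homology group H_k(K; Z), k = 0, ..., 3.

K has 9 vertices, 15 edges, 5 triangles, 1 3-simplex.
rank ∂_0 = 0, rank ∂_1 = 8 ⇒ b_0 = 9 − 0 − 8 = 1; all invariant factors of ∂_1 are 1 so no torsion. So H_0 = Z.
rank ∂_1 = 8, rank ∂_2 = 4 ⇒ b_1 = 15 − 8 − 4 = 3; all invariant factors of ∂_2 are 1 so no torsion. So H_1 = Z^3.
rank ∂_2 = 4, rank ∂_3 = 1 ⇒ b_2 = 5 − 4 − 1 = 0; all invariant factors of ∂_3 are 1 so no torsion. So H_2 = 0.
rank ∂_3 = 1, rank ∂_4 = 0 ⇒ b_3 = 1 − 1 − 0 = 0. So H_3 = 0.

H_0 = Z,  H_1 = Z^3,  H_2 = 0,  H_3 = 0.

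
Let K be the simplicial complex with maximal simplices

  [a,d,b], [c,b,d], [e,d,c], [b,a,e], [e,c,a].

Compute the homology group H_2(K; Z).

Order the vertices as a < b < c < d < e. Listing each simplex with vertices in this order, K has dimension 2 with simplices:

  0-simplices (5): a, b, c, d, e
  1-simplices (10): ab, ac, ad, ae, bc, bd, be, cd, ce, de
  2-simplices (5): abd, abe, ace, bcd, cde

giving chain groups C_0 ≅ Z^5, C_1 ≅ Z^10, C_2 ≅ Z^5.

Boundary ∂_1: C_1 → C_0 maps an edge to its endpoints' difference, ∂[p,q] = q − p. For instance
  ∂ad = d − a.
This gives a 5×10 integer matrix of rank 4; reducing to Smith normal form yields diagonal entries (1,1,1,1).

The boundary map ∂_2: C_2 → C_1 sends each 2-simplex [p,q,r] to [q,r] − [p,r] + [p,q]. For instance
  ∂bcd = cd − bd + bc,
  ∂abd = bd − ad + ab.
The resulting 10×5 matrix has rank 5, and its Smith normal form has invariant factors (1,1,1,1,1).

Reading off H_k = ker ∂_k / im ∂_{k+1}:

  H_2: rank ker ∂_2 − rank ∂_3 = (5 − 5) − 0 = 0, and there is no ∂_3, so H_2 = 0.

H_2 ≅ 0.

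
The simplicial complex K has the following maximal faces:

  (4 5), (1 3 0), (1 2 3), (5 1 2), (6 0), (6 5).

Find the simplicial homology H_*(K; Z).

Fix the vertex order 0 < 1 < 2 < 3 < 4 < 5 < 6 and write every simplex with vertices in increasing order. Then dim K = 2 and the simplices of K are:

  0-simplices (7): [0], [1], [2], [3], [4], [5], [6]
  1-simplices (10): [0,1], [0,3], [0,6], [1,2], [1,3], [1,5], [2,3], [2,5], [4,5], [5,6]
  2-simplices (3): [0,1,3], [1,2,3], [1,2,5]

Hence C_0 ≅ Z^7, C_1 ≅ Z^10, C_2 ≅ Z^3.

∂_1: C_1 → C_0 sends each edge [p,q] (with p < q) to q − p. For instance
  ∂[1,2] = [2] − [1].
As a 7×10 matrix over Z this has rank 6, with invariant factors (1,1,1,1,1,1).

The boundary map ∂_2: C_2 → C_1 acts by ∂[p,q,r] = [q,r] − [p,r] + [p,q]. For instance
  ∂[0,1,3] = [1,3] − [0,3] + [0,1],
  ∂[1,2,3] = [2,3] − [1,3] + [1,2].
The 10×3 boundary matrix has rank 3 and Smith normal form diag(1,1,1).

Computing H_k = (kernel of ∂_k) / (image of ∂_{k+1}):

  H_0: rank C_0 − rank ∂_1 = 7 − 6 = 1, and the invariant factors of ∂_1 are all 1, so H_0 = Z.
  H_1: rank ker ∂_1 − rank ∂_2 = (10 − 6) − 3 = 1, and the invariant factors of ∂_2 are all 1, so H_1 = Z.
  H_2: rank ker ∂_2 − rank ∂_3 = (3 − 3) − 0 = 0, and there is no ∂_3, so H_2 = 0.

H_0 = Z,  H_1 = Z,  H_2 = 0.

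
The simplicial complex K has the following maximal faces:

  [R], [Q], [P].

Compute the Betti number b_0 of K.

b_0 = 3.

We work with the vertex ordering P < Q < R. The simplices of K, each written with vertices in increasing order, are:

  0-simplices (3): P, Q, R

giving chain groups C_0 ≅ Z^3.

Reading off H_k = ker ∂_k / im ∂_{k+1}:

  H_0: rank C_0 − rank ∂_1 = 3 − 0 = 3, and there is no ∂_1, so H_0 ≅ Z^3.

Hence the Betti numbers are b_0 = 3.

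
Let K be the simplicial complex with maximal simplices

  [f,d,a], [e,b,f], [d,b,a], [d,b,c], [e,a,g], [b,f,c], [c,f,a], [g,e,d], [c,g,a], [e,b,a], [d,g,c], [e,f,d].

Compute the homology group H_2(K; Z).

H_2 = 0.

We work with the vertex ordering a < b < c < d < e < f < g. The simplices of K, each written with vertices in increasing order, are:

  0-simplices (7): a, b, c, d, e, f, g
  1-simplices (18): ab, ac, ad, ae, af, ag, bc, bd, be, bf, cd, cf, cg, de, df, dg, ef, eg
  2-simplices (12): abd, abe, acf, acg, adf, aeg, bcd, bcf, bef, cdg, def, deg

Hence C_0 ≅ Z^7, C_1 ≅ Z^18, C_2 ≅ Z^12.

The boundary map ∂_1: C_1 → C_0 is given by ∂[p,q] = [q] − [p].
The 7×18 boundary matrix has rank 6 and Smith normal form diag(1,1,1,1,1,1).

The boundary map ∂_2: C_2 → C_1 sends each 2-simplex [p,q,r] to [q,r] − [p,r] + [p,q]. For instance
  ∂bcf = cf − bf + bc,
  ∂acg = cg − ag + ac.
As a 18×12 matrix over Z this has rank 12, with invariant factors (1,1,1,1,1,1,1,1,1,1,1,2).

Computing H_k = (kernel of ∂_k) / (image of ∂_{k+1}):

  H_2: rank ker ∂_2 − rank ∂_3 = (12 − 12) − 0 = 0, and there is no ∂_3, so H_2 ≅ 0.

(K is a triangulation of the real projective plane RP^2.)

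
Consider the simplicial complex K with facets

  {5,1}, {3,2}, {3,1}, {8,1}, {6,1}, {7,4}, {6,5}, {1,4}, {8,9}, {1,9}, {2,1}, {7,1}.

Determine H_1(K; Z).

H_1 ≅ Z^4.

We work with the vertex ordering 1 < 2 < 3 < 4 < 5 < 6 < 7 < 8 < 9. The simplices of K, each written with vertices in increasing order, are:

  0-simplices (9): [1], [2], [3], [4], [5], [6], [7], [8], [9]
  1-simplices (12): [1,2], [1,3], [1,4], [1,5], [1,6], [1,7], [1,8], [1,9], [2,3], [4,7], [5,6], [8,9]

Hence C_0 ≅ Z^9, C_1 ≅ Z^12.

Boundary ∂_1: C_1 → C_0 is given by ∂[p,q] = [q] − [p]. For instance
  ∂[1,5] = [5] − [1].
The resulting 9×12 matrix has rank 8, and its Smith normal form has invariant factors (1,1,1,1,1,1,1,1).

Reading off H_k = ker ∂_k / im ∂_{k+1}:

  H_1: rank ker ∂_1 − rank ∂_2 = (12 − 8) − 0 = 4, and there is no ∂_2, so H_1 = Z^4.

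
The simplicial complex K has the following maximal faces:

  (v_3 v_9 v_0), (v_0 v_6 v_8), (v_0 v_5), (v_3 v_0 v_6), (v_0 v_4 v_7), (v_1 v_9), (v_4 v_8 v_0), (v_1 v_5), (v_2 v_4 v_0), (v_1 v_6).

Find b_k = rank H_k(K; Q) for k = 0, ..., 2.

b_0 = 1, b_1 = 2, b_2 = 0.

K has 10 vertices, 17 edges, 6 triangles.
rank ∂_0 = 0, rank ∂_1 = 9 ⇒ b_0 = 10 − 0 − 9 = 1; all invariant factors of ∂_1 are 1 so no torsion. So H_0 ≅ Z.
rank ∂_1 = 9, rank ∂_2 = 6 ⇒ b_1 = 17 − 9 − 6 = 2; all invariant factors of ∂_2 are 1 so no torsion. So H_1 ≅ Z^2.
rank ∂_2 = 6, rank ∂_3 = 0 ⇒ b_2 = 6 − 6 − 0 = 0. So H_2 ≅ 0.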